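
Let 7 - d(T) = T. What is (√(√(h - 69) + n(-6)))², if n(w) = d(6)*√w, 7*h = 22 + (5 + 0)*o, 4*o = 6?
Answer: I*(√6 + √12698/14) ≈ 10.498*I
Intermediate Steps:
o = 3/2 (o = (¼)*6 = 3/2 ≈ 1.5000)
d(T) = 7 - T
h = 59/14 (h = (22 + (5 + 0)*(3/2))/7 = (22 + 5*(3/2))/7 = (22 + 15/2)/7 = (⅐)*(59/2) = 59/14 ≈ 4.2143)
n(w) = √w (n(w) = (7 - 1*6)*√w = (7 - 6)*√w = 1*√w = √w)
(√(√(h - 69) + n(-6)))² = (√(√(59/14 - 69) + √(-6)))² = (√(√(-907/14) + I*√6))² = (√(I*√12698/14 + I*√6))² = (√(I*√6 + I*√12698/14))² = I*√6 + I*√12698/14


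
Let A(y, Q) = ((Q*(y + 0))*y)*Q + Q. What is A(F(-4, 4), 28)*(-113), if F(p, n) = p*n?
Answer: -22682716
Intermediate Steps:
F(p, n) = n*p
A(y, Q) = Q + Q²*y² (A(y, Q) = ((Q*y)*y)*Q + Q = (Q*y²)*Q + Q = Q²*y² + Q = Q + Q²*y²)
A(F(-4, 4), 28)*(-113) = (28*(1 + 28*(4*(-4))²))*(-113) = (28*(1 + 28*(-16)²))*(-113) = (28*(1 + 28*256))*(-113) = (28*(1 + 7168))*(-113) = (28*7169)*(-113) = 200732*(-113) = -22682716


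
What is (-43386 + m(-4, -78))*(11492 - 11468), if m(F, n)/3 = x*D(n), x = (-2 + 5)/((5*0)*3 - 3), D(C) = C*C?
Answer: -1479312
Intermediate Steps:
D(C) = C²
x = -1 (x = 3/(0*3 - 3) = 3/(0 - 3) = 3/(-3) = 3*(-⅓) = -1)
m(F, n) = -3*n² (m(F, n) = 3*(-n²) = -3*n²)
(-43386 + m(-4, -78))*(11492 - 11468) = (-43386 - 3*(-78)²)*(11492 - 11468) = (-43386 - 3*6084)*24 = (-43386 - 18252)*24 = -61638*24 = -1479312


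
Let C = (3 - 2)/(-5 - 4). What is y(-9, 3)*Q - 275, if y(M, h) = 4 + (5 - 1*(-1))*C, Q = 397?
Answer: 3145/3 ≈ 1048.3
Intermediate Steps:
C = -⅑ (C = 1/(-9) = 1*(-⅑) = -⅑ ≈ -0.11111)
y(M, h) = 10/3 (y(M, h) = 4 + (5 - 1*(-1))*(-⅑) = 4 + (5 + 1)*(-⅑) = 4 + 6*(-⅑) = 4 - ⅔ = 10/3)
y(-9, 3)*Q - 275 = (10/3)*397 - 275 = 3970/3 - 275 = 3145/3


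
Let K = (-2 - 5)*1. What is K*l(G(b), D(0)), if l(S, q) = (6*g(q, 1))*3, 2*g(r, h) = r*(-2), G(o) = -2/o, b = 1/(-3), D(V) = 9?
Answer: 1134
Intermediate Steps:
K = -7 (K = -7*1 = -7)
b = -1/3 ≈ -0.33333
g(r, h) = -r (g(r, h) = (r*(-2))/2 = (-2*r)/2 = -r)
l(S, q) = -18*q (l(S, q) = (6*(-q))*3 = -6*q*3 = -18*q)
K*l(G(b), D(0)) = -(-126)*9 = -7*(-162) = 1134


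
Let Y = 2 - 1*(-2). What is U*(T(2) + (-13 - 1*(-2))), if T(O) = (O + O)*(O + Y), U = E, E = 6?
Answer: 78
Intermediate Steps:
U = 6
Y = 4 (Y = 2 + 2 = 4)
T(O) = 2*O*(4 + O) (T(O) = (O + O)*(O + 4) = (2*O)*(4 + O) = 2*O*(4 + O))
U*(T(2) + (-13 - 1*(-2))) = 6*(2*2*(4 + 2) + (-13 - 1*(-2))) = 6*(2*2*6 + (-13 + 2)) = 6*(24 - 11) = 6*13 = 78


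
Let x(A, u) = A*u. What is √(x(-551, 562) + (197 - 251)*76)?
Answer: I*√313766 ≈ 560.15*I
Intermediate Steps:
√(x(-551, 562) + (197 - 251)*76) = √(-551*562 + (197 - 251)*76) = √(-309662 - 54*76) = √(-309662 - 4104) = √(-313766) = I*√313766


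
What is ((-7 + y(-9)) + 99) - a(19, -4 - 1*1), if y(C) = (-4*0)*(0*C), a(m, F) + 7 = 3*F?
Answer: 114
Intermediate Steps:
a(m, F) = -7 + 3*F
y(C) = 0 (y(C) = 0*0 = 0)
((-7 + y(-9)) + 99) - a(19, -4 - 1*1) = ((-7 + 0) + 99) - (-7 + 3*(-4 - 1*1)) = (-7 + 99) - (-7 + 3*(-4 - 1)) = 92 - (-7 + 3*(-5)) = 92 - (-7 - 15) = 92 - 1*(-22) = 92 + 22 = 114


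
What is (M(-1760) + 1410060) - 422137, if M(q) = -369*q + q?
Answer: 1635603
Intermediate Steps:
M(q) = -368*q
(M(-1760) + 1410060) - 422137 = (-368*(-1760) + 1410060) - 422137 = (647680 + 1410060) - 422137 = 2057740 - 422137 = 1635603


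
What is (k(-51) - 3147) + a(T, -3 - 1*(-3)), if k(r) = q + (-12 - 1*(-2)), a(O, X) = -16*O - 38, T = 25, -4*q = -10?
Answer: -7185/2 ≈ -3592.5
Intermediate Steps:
q = 5/2 (q = -1/4*(-10) = 5/2 ≈ 2.5000)
a(O, X) = -38 - 16*O
k(r) = -15/2 (k(r) = 5/2 + (-12 - 1*(-2)) = 5/2 + (-12 + 2) = 5/2 - 10 = -15/2)
(k(-51) - 3147) + a(T, -3 - 1*(-3)) = (-15/2 - 3147) + (-38 - 16*25) = -6309/2 + (-38 - 400) = -6309/2 - 438 = -7185/2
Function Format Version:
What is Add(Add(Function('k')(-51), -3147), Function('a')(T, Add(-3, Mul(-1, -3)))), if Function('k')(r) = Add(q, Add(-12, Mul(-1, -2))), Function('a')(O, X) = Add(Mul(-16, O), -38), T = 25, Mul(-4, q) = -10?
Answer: Rational(-7185, 2) ≈ -3592.5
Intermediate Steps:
q = Rational(5, 2) (q = Mul(Rational(-1, 4), -10) = Rational(5, 2) ≈ 2.5000)
Function('a')(O, X) = Add(-38, Mul(-16, O))
Function('k')(r) = Rational(-15, 2) (Function('k')(r) = Add(Rational(5, 2), Add(-12, Mul(-1, -2))) = Add(Rational(5, 2), Add(-12, 2)) = Add(Rational(5, 2), -10) = Rational(-15, 2))
Add(Add(Function('k')(-51), -3147), Function('a')(T, Add(-3, Mul(-1, -3)))) = Add(Add(Rational(-15, 2), -3147), Add(-38, Mul(-16, 25))) = Add(Rational(-6309, 2), Add(-38, -400)) = Add(Rational(-6309, 2), -438) = Rational(-7185, 2)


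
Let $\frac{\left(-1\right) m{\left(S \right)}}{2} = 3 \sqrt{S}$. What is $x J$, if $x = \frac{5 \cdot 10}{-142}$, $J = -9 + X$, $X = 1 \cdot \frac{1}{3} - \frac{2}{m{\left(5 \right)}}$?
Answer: $\frac{650}{213} - \frac{5 \sqrt{5}}{213} \approx 2.9992$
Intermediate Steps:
$m{\left(S \right)} = - 6 \sqrt{S}$ ($m{\left(S \right)} = - 2 \cdot 3 \sqrt{S} = - 6 \sqrt{S}$)
$X = \frac{1}{3} + \frac{\sqrt{5}}{15}$ ($X = 1 \cdot \frac{1}{3} - \frac{2}{\left(-6\right) \sqrt{5}} = 1 \cdot \frac{1}{3} - 2 \left(- \frac{\sqrt{5}}{30}\right) = \frac{1}{3} + \frac{\sqrt{5}}{15} \approx 0.4824$)
$J = - \frac{26}{3} + \frac{\sqrt{5}}{15}$ ($J = -9 + \left(\frac{1}{3} + \frac{\sqrt{5}}{15}\right) = - \frac{26}{3} + \frac{\sqrt{5}}{15} \approx -8.5176$)
$x = - \frac{25}{71}$ ($x = 50 \left(- \frac{1}{142}\right) = - \frac{25}{71} \approx -0.35211$)
$x J = - \frac{25 \left(- \frac{26}{3} + \frac{\sqrt{5}}{15}\right)}{71} = \frac{650}{213} - \frac{5 \sqrt{5}}{213}$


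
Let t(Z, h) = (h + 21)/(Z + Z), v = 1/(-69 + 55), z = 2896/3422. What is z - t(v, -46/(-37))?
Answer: 9910647/63307 ≈ 156.55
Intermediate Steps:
z = 1448/1711 (z = 2896*(1/3422) = 1448/1711 ≈ 0.84629)
v = -1/14 (v = 1/(-14) = -1/14 ≈ -0.071429)
t(Z, h) = (21 + h)/(2*Z) (t(Z, h) = (21 + h)/((2*Z)) = (21 + h)*(1/(2*Z)) = (21 + h)/(2*Z))
z - t(v, -46/(-37)) = 1448/1711 - (21 - 46/(-37))/(2*(-1/14)) = 1448/1711 - (-14)*(21 - 46*(-1/37))/2 = 1448/1711 - (-14)*(21 + 46/37)/2 = 1448/1711 - (-14)*823/(2*37) = 1448/1711 - 1*(-5761/37) = 1448/1711 + 5761/37 = 9910647/63307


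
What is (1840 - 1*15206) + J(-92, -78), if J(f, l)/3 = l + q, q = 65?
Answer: -13405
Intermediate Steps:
J(f, l) = 195 + 3*l (J(f, l) = 3*(l + 65) = 3*(65 + l) = 195 + 3*l)
(1840 - 1*15206) + J(-92, -78) = (1840 - 1*15206) + (195 + 3*(-78)) = (1840 - 15206) + (195 - 234) = -13366 - 39 = -13405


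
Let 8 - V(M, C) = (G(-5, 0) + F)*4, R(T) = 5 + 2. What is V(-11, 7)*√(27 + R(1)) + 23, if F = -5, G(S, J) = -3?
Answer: 23 + 40*√34 ≈ 256.24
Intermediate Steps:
R(T) = 7
V(M, C) = 40 (V(M, C) = 8 - (-3 - 5)*4 = 8 - (-8)*4 = 8 - 1*(-32) = 8 + 32 = 40)
V(-11, 7)*√(27 + R(1)) + 23 = 40*√(27 + 7) + 23 = 40*√34 + 23 = 23 + 40*√34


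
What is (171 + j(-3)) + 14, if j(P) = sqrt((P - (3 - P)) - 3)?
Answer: 185 + 2*I*sqrt(3) ≈ 185.0 + 3.4641*I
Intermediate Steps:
j(P) = sqrt(-6 + 2*P) (j(P) = sqrt((P + (-3 + P)) - 3) = sqrt((-3 + 2*P) - 3) = sqrt(-6 + 2*P))
(171 + j(-3)) + 14 = (171 + sqrt(-6 + 2*(-3))) + 14 = (171 + sqrt(-6 - 6)) + 14 = (171 + sqrt(-12)) + 14 = (171 + 2*I*sqrt(3)) + 14 = 185 + 2*I*sqrt(3)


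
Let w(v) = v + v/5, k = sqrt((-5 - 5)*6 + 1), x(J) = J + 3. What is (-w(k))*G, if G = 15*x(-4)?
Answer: 18*I*sqrt(59) ≈ 138.26*I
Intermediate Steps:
x(J) = 3 + J
k = I*sqrt(59) (k = sqrt(-10*6 + 1) = sqrt(-60 + 1) = sqrt(-59) = I*sqrt(59) ≈ 7.6811*I)
w(v) = 6*v/5 (w(v) = v + v*(1/5) = v + v/5 = 6*v/5)
G = -15 (G = 15*(3 - 4) = 15*(-1) = -15)
(-w(k))*G = -6*I*sqrt(59)/5*(-15) = 18*I*sqrt(59)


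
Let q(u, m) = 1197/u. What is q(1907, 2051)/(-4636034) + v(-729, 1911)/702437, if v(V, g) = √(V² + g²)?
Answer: -1197/8840916838 + 3*√464818/702437 ≈ 0.0029116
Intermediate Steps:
q(1907, 2051)/(-4636034) + v(-729, 1911)/702437 = (1197/1907)/(-4636034) + √((-729)² + 1911²)/702437 = (1197*(1/1907))*(-1/4636034) + √(531441 + 3651921)*(1/702437) = (1197/1907)*(-1/4636034) + √4183362*(1/702437) = -1197/8840916838 + (3*√464818)*(1/702437) = -1197/8840916838 + 3*√464818/702437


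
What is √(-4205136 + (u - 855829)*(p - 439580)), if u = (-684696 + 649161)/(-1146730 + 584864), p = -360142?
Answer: √54016800345292960710123/280933 ≈ 8.2730e+5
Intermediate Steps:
u = 35535/561866 (u = -35535/(-561866) = -35535*(-1/561866) = 35535/561866 ≈ 0.063245)
√(-4205136 + (u - 855829)*(p - 439580)) = √(-4205136 + (35535/561866 - 855829)*(-360142 - 439580)) = √(-4205136 - 480861181379/561866*(-799722)) = √(-4205136 + 192277632847388319/280933) = √(192276451485916431/280933) = √54016800345292960710123/280933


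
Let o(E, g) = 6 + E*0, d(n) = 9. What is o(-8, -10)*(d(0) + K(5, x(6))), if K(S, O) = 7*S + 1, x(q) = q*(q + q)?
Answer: 270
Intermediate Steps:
o(E, g) = 6 (o(E, g) = 6 + 0 = 6)
x(q) = 2*q² (x(q) = q*(2*q) = 2*q²)
K(S, O) = 1 + 7*S
o(-8, -10)*(d(0) + K(5, x(6))) = 6*(9 + (1 + 7*5)) = 6*(9 + (1 + 35)) = 6*(9 + 36) = 6*45 = 270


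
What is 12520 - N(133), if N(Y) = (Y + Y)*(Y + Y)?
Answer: -58236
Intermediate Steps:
N(Y) = 4*Y² (N(Y) = (2*Y)*(2*Y) = 4*Y²)
12520 - N(133) = 12520 - 4*133² = 12520 - 4*17689 = 12520 - 1*70756 = 12520 - 70756 = -58236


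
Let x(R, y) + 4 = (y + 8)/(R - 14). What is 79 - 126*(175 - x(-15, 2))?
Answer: -653035/29 ≈ -22518.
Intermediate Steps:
x(R, y) = -4 + (8 + y)/(-14 + R) (x(R, y) = -4 + (y + 8)/(R - 14) = -4 + (8 + y)/(-14 + R))
79 - 126*(175 - x(-15, 2)) = 79 - 126*(175 - (64 + 2 - 4*(-15))/(-14 - 15)) = 79 - 126*(175 - (64 + 2 + 60)/(-29)) = 79 - 126*(175 - (-1)*126/29) = 79 - 126*(175 - 1*(-126/29)) = 79 - 126*(175 + 126/29) = 79 - 126*5201/29 = 79 - 655326/29 = -653035/29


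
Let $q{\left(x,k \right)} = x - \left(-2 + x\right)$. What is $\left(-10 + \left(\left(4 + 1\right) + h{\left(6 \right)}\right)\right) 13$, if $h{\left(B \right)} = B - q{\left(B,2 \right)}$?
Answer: $-13$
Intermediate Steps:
$q{\left(x,k \right)} = 2$
$h{\left(B \right)} = -2 + B$ ($h{\left(B \right)} = B - 2 = -2 + B$)
$\left(-10 + \left(\left(4 + 1\right) + h{\left(6 \right)}\right)\right) 13 = \left(-10 + \left(\left(4 + 1\right) + \left(-2 + 6\right)\right)\right) 13 = \left(-10 + \left(5 + 4\right)\right) 13 = \left(-10 + 9\right) 13 = \left(-1\right) 13 = -13$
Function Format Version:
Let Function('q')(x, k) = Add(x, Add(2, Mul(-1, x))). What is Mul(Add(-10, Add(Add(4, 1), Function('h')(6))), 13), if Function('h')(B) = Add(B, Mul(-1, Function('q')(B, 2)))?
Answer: -13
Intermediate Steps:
Function('q')(x, k) = 2
Function('h')(B) = Add(-2, B) (Function('h')(B) = Add(B, Mul(-1, 2)) = Add(B, -2) = Add(-2, B))
Mul(Add(-10, Add(Add(4, 1), Function('h')(6))), 13) = Mul(Add(-10, Add(Add(4, 1), Add(-2, 6))), 13) = Mul(Add(-10, Add(5, 4)), 13) = Mul(Add(-10, 9), 13) = Mul(-1, 13) = -13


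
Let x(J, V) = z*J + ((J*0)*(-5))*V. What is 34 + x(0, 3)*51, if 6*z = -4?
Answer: 34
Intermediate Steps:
z = -2/3 (z = (1/6)*(-4) = -2/3 ≈ -0.66667)
x(J, V) = -2*J/3 (x(J, V) = -2*J/3 + ((J*0)*(-5))*V = -2*J/3 + (0*(-5))*V = -2*J/3 + 0*V = -2*J/3 + 0 = -2*J/3)
34 + x(0, 3)*51 = 34 - 2/3*0*51 = 34 + 0*51 = 34 + 0 = 34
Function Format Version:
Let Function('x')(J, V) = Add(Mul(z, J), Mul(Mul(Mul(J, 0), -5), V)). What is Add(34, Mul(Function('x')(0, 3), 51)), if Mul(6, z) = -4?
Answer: 34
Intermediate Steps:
z = Rational(-2, 3) (z = Mul(Rational(1, 6), -4) = Rational(-2, 3) ≈ -0.66667)
Function('x')(J, V) = Mul(Rational(-2, 3), J) (Function('x')(J, V) = Add(Mul(Rational(-2, 3), J), Mul(Mul(Mul(J, 0), -5), V)) = Add(Mul(Rational(-2, 3), J), Mul(Mul(0, -5), V)) = Add(Mul(Rational(-2, 3), J), Mul(0, V)) = Add(Mul(Rational(-2, 3), J), 0) = Mul(Rational(-2, 3), J))
Add(34, Mul(Function('x')(0, 3), 51)) = Add(34, Mul(Mul(Rational(-2, 3), 0), 51)) = Add(34, Mul(0, 51)) = Add(34, 0) = 34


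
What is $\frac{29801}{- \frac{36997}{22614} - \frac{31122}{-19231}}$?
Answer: $- \frac{12960151943034}{7696399} \approx -1.6839 \cdot 10^{6}$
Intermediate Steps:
$\frac{29801}{- \frac{36997}{22614} - \frac{31122}{-19231}} = \frac{29801}{\left(-36997\right) \frac{1}{22614} - - \frac{31122}{19231}} = \frac{29801}{- \frac{36997}{22614} + \frac{31122}{19231}} = \frac{29801}{- \frac{7696399}{434889834}} = 29801 \left(- \frac{434889834}{7696399}\right) = - \frac{12960151943034}{7696399}$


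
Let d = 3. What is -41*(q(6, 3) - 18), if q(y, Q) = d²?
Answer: 369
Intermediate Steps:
q(y, Q) = 9 (q(y, Q) = 3² = 9)
-41*(q(6, 3) - 18) = -41*(9 - 18) = -41*(-9) = 369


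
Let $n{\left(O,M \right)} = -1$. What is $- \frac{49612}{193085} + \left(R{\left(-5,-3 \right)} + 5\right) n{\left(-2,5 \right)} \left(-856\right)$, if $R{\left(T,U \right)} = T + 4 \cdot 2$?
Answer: $\frac{1322196468}{193085} \approx 6847.7$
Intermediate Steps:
$R{\left(T,U \right)} = 8 + T$ ($R{\left(T,U \right)} = T + 8 = 8 + T$)
$- \frac{49612}{193085} + \left(R{\left(-5,-3 \right)} + 5\right) n{\left(-2,5 \right)} \left(-856\right) = - \frac{49612}{193085} + \left(\left(8 - 5\right) + 5\right) \left(-1\right) \left(-856\right) = \left(-49612\right) \frac{1}{193085} + \left(3 + 5\right) \left(-1\right) \left(-856\right) = - \frac{49612}{193085} + 8 \left(-1\right) \left(-856\right) = - \frac{49612}{193085} - -6848 = - \frac{49612}{193085} + 6848 = \frac{1322196468}{193085}$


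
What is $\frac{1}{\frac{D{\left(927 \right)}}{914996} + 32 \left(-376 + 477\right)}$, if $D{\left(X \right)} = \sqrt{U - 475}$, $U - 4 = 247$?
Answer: $\frac{84558985681616}{273294641722982919} - \frac{228749 i \sqrt{14}}{546589283445965838} \approx 0.00030941 - 1.5659 \cdot 10^{-12} i$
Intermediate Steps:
$U = 251$ ($U = 4 + 247 = 251$)
$D{\left(X \right)} = 4 i \sqrt{14}$ ($D{\left(X \right)} = \sqrt{251 - 475} = \sqrt{-224} = 4 i \sqrt{14}$)
$\frac{1}{\frac{D{\left(927 \right)}}{914996} + 32 \left(-376 + 477\right)} = \frac{1}{\frac{4 i \sqrt{14}}{914996} + 32 \left(-376 + 477\right)} = \frac{1}{4 i \sqrt{14} \cdot \frac{1}{914996} + 32 \cdot 101} = \frac{1}{\frac{i \sqrt{14}}{228749} + 3232} = \frac{1}{3232 + \frac{i \sqrt{14}}{228749}}$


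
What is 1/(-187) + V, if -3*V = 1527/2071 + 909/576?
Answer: -57787745/74357184 ≈ -0.77716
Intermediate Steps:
V = -306899/397632 (V = -(1527/2071 + 909/576)/3 = -(1527*(1/2071) + 909*(1/576))/3 = -(1527/2071 + 101/64)/3 = -1/3*306899/132544 = -306899/397632 ≈ -0.77182)
1/(-187) + V = 1/(-187) - 306899/397632 = -1/187 - 306899/397632 = -57787745/74357184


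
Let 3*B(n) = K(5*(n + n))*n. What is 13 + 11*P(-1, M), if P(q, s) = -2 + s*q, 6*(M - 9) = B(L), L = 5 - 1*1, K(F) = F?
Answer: -1852/9 ≈ -205.78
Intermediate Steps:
L = 4 (L = 5 - 1 = 4)
B(n) = 10*n**2/3 (B(n) = ((5*(n + n))*n)/3 = ((5*(2*n))*n)/3 = ((10*n)*n)/3 = (10*n**2)/3 = 10*n**2/3)
M = 161/9 (M = 9 + ((10/3)*4**2)/6 = 9 + ((10/3)*16)/6 = 9 + (1/6)*(160/3) = 9 + 80/9 = 161/9 ≈ 17.889)
P(q, s) = -2 + q*s
13 + 11*P(-1, M) = 13 + 11*(-2 - 1*161/9) = 13 + 11*(-2 - 161/9) = 13 + 11*(-179/9) = 13 - 1969/9 = -1852/9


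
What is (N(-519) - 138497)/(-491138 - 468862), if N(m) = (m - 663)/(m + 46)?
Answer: 65507899/454080000 ≈ 0.14427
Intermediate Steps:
N(m) = (-663 + m)/(46 + m)
(N(-519) - 138497)/(-491138 - 468862) = ((-663 - 519)/(46 - 519) - 138497)/(-491138 - 468862) = (-1182/(-473) - 138497)/(-960000) = (-1/473*(-1182) - 138497)*(-1/960000) = (1182/473 - 138497)*(-1/960000) = -65507899/473*(-1/960000) = 65507899/454080000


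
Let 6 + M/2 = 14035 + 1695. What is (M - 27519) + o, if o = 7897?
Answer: 11826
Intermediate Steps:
M = 31448 (M = -12 + 2*(14035 + 1695) = -12 + 2*15730 = -12 + 31460 = 31448)
(M - 27519) + o = (31448 - 27519) + 7897 = 3929 + 7897 = 11826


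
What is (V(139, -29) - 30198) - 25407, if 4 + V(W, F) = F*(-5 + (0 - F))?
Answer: -56305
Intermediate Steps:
V(W, F) = -4 + F*(-5 - F) (V(W, F) = -4 + F*(-5 + (0 - F)) = -4 + F*(-5 - F))
(V(139, -29) - 30198) - 25407 = ((-4 - 1*(-29)² - 5*(-29)) - 30198) - 25407 = ((-4 - 1*841 + 145) - 30198) - 25407 = ((-4 - 841 + 145) - 30198) - 25407 = (-700 - 30198) - 25407 = -30898 - 25407 = -56305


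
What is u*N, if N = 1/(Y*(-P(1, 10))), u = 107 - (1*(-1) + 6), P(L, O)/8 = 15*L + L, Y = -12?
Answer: 17/256 ≈ 0.066406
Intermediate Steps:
P(L, O) = 128*L (P(L, O) = 8*(15*L + L) = 8*(16*L) = 128*L)
u = 102 (u = 107 - (-1 + 6) = 107 - 1*5 = 107 - 5 = 102)
N = 1/1536 (N = 1/(-(-12)*128*1) = 1/(-(-12)*128) = 1/(-12*(-128)) = 1/1536 ≈ 0.00065104)
u*N = 102*(1/1536) = 17/256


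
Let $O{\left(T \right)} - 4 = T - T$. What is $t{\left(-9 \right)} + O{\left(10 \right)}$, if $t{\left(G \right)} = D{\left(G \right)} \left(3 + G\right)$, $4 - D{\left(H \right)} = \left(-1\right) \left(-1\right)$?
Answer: $-14$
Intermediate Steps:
$D{\left(H \right)} = 3$ ($D{\left(H \right)} = 4 - \left(-1\right) \left(-1\right) = 4 - 1 = 3$)
$O{\left(T \right)} = 4$ ($O{\left(T \right)} = 4 + \left(T - T\right) = 4 + 0 = 4$)
$t{\left(G \right)} = 9 + 3 G$ ($t{\left(G \right)} = 3 \left(3 + G\right) = 9 + 3 G$)
$t{\left(-9 \right)} + O{\left(10 \right)} = \left(9 + 3 \left(-9\right)\right) + 4 = \left(9 - 27\right) + 4 = -18 + 4 = -14$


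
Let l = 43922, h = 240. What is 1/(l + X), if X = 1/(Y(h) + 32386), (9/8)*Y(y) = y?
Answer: 97798/4295483759 ≈ 2.2768e-5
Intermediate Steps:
Y(y) = 8*y/9
X = 3/97798 (X = 1/((8/9)*240 + 32386) = 1/(640/3 + 32386) = 1/(97798/3) = 3/97798 ≈ 3.0675e-5)
1/(l + X) = 1/(43922 + 3/97798) = 1/(4295483759/97798) = 97798/4295483759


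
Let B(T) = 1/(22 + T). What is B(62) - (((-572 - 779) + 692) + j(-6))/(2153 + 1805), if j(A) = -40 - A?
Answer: 31085/166236 ≈ 0.18699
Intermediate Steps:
B(62) - (((-572 - 779) + 692) + j(-6))/(2153 + 1805) = 1/(22 + 62) - (((-572 - 779) + 692) + (-40 - 1*(-6)))/(2153 + 1805) = 1/84 - ((-1351 + 692) + (-40 + 6))/3958 = 1/84 - (-659 - 34)/3958 = 1/84 - (-693)/3958 = 1/84 - 1*(-693/3958) = 1/84 + 693/3958 = 31085/166236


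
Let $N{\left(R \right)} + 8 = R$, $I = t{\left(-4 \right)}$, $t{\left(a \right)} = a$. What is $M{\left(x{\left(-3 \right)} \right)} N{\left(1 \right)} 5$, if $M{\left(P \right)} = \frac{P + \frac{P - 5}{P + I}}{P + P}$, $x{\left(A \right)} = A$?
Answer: $- \frac{65}{6} \approx -10.833$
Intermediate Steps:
$I = -4$
$N{\left(R \right)} = -8 + R$
$M{\left(P \right)} = \frac{P + \frac{-5 + P}{-4 + P}}{2 P}$ ($M{\left(P \right)} = \frac{P + \frac{P - 5}{P - 4}}{P + P} = \frac{P + \frac{-5 + P}{-4 + P}}{2 P}$)
$M{\left(x{\left(-3 \right)} \right)} N{\left(1 \right)} 5 = \frac{-5 + \left(-3\right)^{2} - -9}{2 \left(-3\right) \left(-4 - 3\right)} \left(-8 + 1\right) 5 = \frac{1}{2} \left(- \frac{1}{3}\right) \frac{1}{-7} \left(-5 + 9 + 9\right) \left(-7\right) 5 = \frac{1}{2} \left(- \frac{1}{3}\right) \left(- \frac{1}{7}\right) 13 \left(-7\right) 5 = \frac{13}{42} \left(-7\right) 5 = \left(- \frac{13}{6}\right) 5 = - \frac{65}{6}$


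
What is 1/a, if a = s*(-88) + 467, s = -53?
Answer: 1/5131 ≈ 0.00019489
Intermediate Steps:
a = 5131 (a = -53*(-88) + 467 = 4664 + 467 = 5131)
1/a = 1/5131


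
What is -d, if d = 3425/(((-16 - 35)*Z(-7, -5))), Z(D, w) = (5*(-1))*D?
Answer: 685/357 ≈ 1.9188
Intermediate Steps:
Z(D, w) = -5*D
d = -685/357 (d = 3425/(((-16 - 35)*(-5*(-7)))) = 3425/((-51*35)) = 3425/(-1785) = 3425*(-1/1785) = -685/357 ≈ -1.9188)
-d = -1*(-685/357) = 685/357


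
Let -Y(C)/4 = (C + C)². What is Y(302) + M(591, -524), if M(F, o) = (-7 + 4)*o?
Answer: -1457692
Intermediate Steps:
Y(C) = -16*C² (Y(C) = -4*(C + C)² = -4*4*C² = -16*C²)
M(F, o) = -3*o
Y(302) + M(591, -524) = -16*302² - 3*(-524) = -16*91204 + 1572 = -1459264 + 1572 = -1457692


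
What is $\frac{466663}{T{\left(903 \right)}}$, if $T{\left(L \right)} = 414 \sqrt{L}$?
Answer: $\frac{466663 \sqrt{903}}{373842} \approx 37.511$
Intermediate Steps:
$\frac{466663}{T{\left(903 \right)}} = \frac{466663}{414 \sqrt{903}} = 466663 \frac{\sqrt{903}}{373842} = \frac{466663 \sqrt{903}}{373842}$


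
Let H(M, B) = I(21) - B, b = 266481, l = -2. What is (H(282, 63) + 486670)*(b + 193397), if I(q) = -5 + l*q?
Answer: 223758239680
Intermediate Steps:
I(q) = -5 - 2*q
H(M, B) = -47 - B (H(M, B) = (-5 - 2*21) - B = (-5 - 42) - B = -47 - B)
(H(282, 63) + 486670)*(b + 193397) = ((-47 - 1*63) + 486670)*(266481 + 193397) = ((-47 - 63) + 486670)*459878 = (-110 + 486670)*459878 = 486560*459878 = 223758239680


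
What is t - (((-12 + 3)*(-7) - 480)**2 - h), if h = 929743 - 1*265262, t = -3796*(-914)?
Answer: 3960136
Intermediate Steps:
t = 3469544
h = 664481 (h = 929743 - 265262 = 664481)
t - (((-12 + 3)*(-7) - 480)**2 - h) = 3469544 - (((-12 + 3)*(-7) - 480)**2 - 1*664481) = 3469544 - ((-9*(-7) - 480)**2 - 664481) = 3469544 - ((63 - 480)**2 - 664481) = 3469544 - ((-417)**2 - 664481) = 3469544 - (173889 - 664481) = 3469544 - 1*(-490592) = 3469544 + 490592 = 3960136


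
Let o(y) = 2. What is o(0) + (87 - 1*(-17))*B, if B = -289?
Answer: -30054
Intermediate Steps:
o(0) + (87 - 1*(-17))*B = 2 + (87 - 1*(-17))*(-289) = 2 + (87 + 17)*(-289) = 2 + 104*(-289) = 2 - 30056 = -30054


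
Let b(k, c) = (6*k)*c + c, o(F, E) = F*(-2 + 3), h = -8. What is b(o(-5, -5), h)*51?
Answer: 11832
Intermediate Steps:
o(F, E) = F (o(F, E) = F*1 = F)
b(k, c) = c + 6*c*k (b(k, c) = 6*c*k + c = c + 6*c*k)
b(o(-5, -5), h)*51 = -8*(1 + 6*(-5))*51 = -8*(1 - 30)*51 = -8*(-29)*51 = 232*51 = 11832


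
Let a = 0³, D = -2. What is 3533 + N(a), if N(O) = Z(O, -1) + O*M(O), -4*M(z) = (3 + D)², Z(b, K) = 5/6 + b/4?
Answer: 21203/6 ≈ 3533.8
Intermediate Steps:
Z(b, K) = ⅚ + b/4 (Z(b, K) = 5*(⅙) + b*(¼) = ⅚ + b/4)
M(z) = -¼ (M(z) = -(3 - 2)²/4 = -¼*1² = -¼*1 = -¼)
a = 0
N(O) = ⅚ (N(O) = (⅚ + O/4) + O*(-¼) = (⅚ + O/4) - O/4 = ⅚)
3533 + N(a) = 3533 + ⅚ = 21203/6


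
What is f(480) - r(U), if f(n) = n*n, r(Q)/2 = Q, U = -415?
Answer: 231230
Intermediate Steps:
r(Q) = 2*Q
f(n) = n**2
f(480) - r(U) = 480**2 - 2*(-415) = 230400 - 1*(-830) = 230400 + 830 = 231230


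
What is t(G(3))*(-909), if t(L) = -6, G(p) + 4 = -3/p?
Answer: 5454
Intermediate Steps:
G(p) = -4 - 3/p
t(G(3))*(-909) = -6*(-909) = 5454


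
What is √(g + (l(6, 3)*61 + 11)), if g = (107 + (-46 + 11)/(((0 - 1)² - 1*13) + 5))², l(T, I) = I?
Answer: √12738 ≈ 112.86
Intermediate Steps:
g = 12544 (g = (107 - 35/(((-1)² - 13) + 5))² = (107 - 35/((1 - 13) + 5))² = (107 - 35/(-12 + 5))² = (107 - 35/(-7))² = (107 - 35*(-⅐))² = (107 + 5)² = 112² = 12544)
√(g + (l(6, 3)*61 + 11)) = √(12544 + (3*61 + 11)) = √(12544 + (183 + 11)) = √(12544 + 194) = √12738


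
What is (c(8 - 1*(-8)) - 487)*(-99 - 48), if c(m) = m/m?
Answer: 71442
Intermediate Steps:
c(m) = 1
(c(8 - 1*(-8)) - 487)*(-99 - 48) = (1 - 487)*(-99 - 48) = -486*(-147) = 71442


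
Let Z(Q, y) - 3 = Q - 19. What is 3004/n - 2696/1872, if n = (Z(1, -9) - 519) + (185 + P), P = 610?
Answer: 22777/2262 ≈ 10.069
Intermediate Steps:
Z(Q, y) = -16 + Q (Z(Q, y) = 3 + (Q - 19) = 3 + (-19 + Q) = -16 + Q)
n = 261 (n = ((-16 + 1) - 519) + (185 + 610) = (-15 - 519) + 795 = -534 + 795 = 261)
3004/n - 2696/1872 = 3004/261 - 2696/1872 = 3004*(1/261) - 2696*1/1872 = 3004/261 - 337/234 = 22777/2262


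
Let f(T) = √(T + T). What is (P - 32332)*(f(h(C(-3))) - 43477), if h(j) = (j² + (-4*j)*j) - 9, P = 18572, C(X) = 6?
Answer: 598243520 - 41280*I*√26 ≈ 5.9824e+8 - 2.1049e+5*I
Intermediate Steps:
h(j) = -9 - 3*j² (h(j) = (j² - 4*j²) - 9 = -3*j² - 9 = -9 - 3*j²)
f(T) = √2*√T (f(T) = √(2*T) = √2*√T)
(P - 32332)*(f(h(C(-3))) - 43477) = (18572 - 32332)*(√2*√(-9 - 3*6²) - 43477) = -13760*(√2*√(-9 - 3*36) - 43477) = -13760*(√2*√(-9 - 108) - 43477) = -13760*(√2*√(-117) - 43477) = -13760*(√2*(3*I*√13) - 43477) = -13760*(3*I*√26 - 43477) = -13760*(-43477 + 3*I*√26) = 598243520 - 41280*I*√26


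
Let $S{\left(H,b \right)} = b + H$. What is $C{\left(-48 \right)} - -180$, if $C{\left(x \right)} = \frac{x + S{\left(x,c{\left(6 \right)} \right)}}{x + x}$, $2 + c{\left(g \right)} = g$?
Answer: $\frac{4343}{24} \approx 180.96$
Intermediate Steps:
$c{\left(g \right)} = -2 + g$
$S{\left(H,b \right)} = H + b$
$C{\left(x \right)} = \frac{4 + 2 x}{2 x}$ ($C{\left(x \right)} = \frac{x + \left(x + \left(-2 + 6\right)\right)}{x + x} = \frac{x + \left(x + 4\right)}{2 x} = \left(x + \left(4 + x\right)\right) \frac{1}{2 x} = \left(4 + 2 x\right) \frac{1}{2 x} = \frac{4 + 2 x}{2 x}$)
$C{\left(-48 \right)} - -180 = \frac{2 - 48}{-48} - -180 = \left(- \frac{1}{48}\right) \left(-46\right) + 180 = \frac{23}{24} + 180 = \frac{4343}{24}$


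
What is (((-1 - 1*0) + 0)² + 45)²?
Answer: 2116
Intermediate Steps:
(((-1 - 1*0) + 0)² + 45)² = (((-1 + 0) + 0)² + 45)² = ((-1 + 0)² + 45)² = ((-1)² + 45)² = (1 + 45)² = 46² = 2116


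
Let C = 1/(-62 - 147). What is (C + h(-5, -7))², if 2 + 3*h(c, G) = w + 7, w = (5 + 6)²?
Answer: 77035729/43681 ≈ 1763.6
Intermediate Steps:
w = 121 (w = 11² = 121)
h(c, G) = 42 (h(c, G) = -⅔ + (121 + 7)/3 = -⅔ + (⅓)*128 = -⅔ + 128/3 = 42)
C = -1/209 (C = 1/(-209) = -1/209 ≈ -0.0047847)
(C + h(-5, -7))² = (-1/209 + 42)² = (8777/209)² = 77035729/43681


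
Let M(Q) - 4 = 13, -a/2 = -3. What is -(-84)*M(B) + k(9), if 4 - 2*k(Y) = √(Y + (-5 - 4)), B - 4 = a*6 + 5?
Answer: 1430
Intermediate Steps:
a = 6 (a = -2*(-3) = 6)
B = 45 (B = 4 + (6*6 + 5) = 4 + (36 + 5) = 4 + 41 = 45)
M(Q) = 17 (M(Q) = 4 + 13 = 17)
k(Y) = 2 - √(-9 + Y)/2 (k(Y) = 2 - √(Y + (-5 - 4))/2 = 2 - √(Y - 9)/2 = 2 - √(-9 + Y)/2)
-(-84)*M(B) + k(9) = -(-84)*17 + (2 - √(-9 + 9)/2) = -84*(-17) + (2 - √0/2) = 1428 + (2 - ½*0) = 1428 + (2 + 0) = 1428 + 2 = 1430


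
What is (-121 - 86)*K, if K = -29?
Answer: 6003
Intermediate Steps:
(-121 - 86)*K = (-121 - 86)*(-29) = -207*(-29) = 6003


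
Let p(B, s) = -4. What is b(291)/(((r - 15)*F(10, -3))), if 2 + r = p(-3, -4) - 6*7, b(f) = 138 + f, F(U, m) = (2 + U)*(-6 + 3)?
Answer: 143/756 ≈ 0.18915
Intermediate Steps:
F(U, m) = -6 - 3*U (F(U, m) = (2 + U)*(-3) = -6 - 3*U)
r = -48 (r = -2 + (-4 - 6*7) = -2 + (-4 - 42) = -2 - 46 = -48)
b(291)/(((r - 15)*F(10, -3))) = (138 + 291)/(((-48 - 15)*(-6 - 3*10))) = 429/((-63*(-6 - 30))) = 429/((-63*(-36))) = 429/2268 = 429*(1/2268) = 143/756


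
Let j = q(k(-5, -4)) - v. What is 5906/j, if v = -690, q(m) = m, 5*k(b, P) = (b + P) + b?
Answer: 14765/1718 ≈ 8.5943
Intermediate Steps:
k(b, P) = P/5 + 2*b/5 (k(b, P) = ((b + P) + b)/5 = ((P + b) + b)/5 = (P + 2*b)/5 = P/5 + 2*b/5)
j = 3436/5 (j = ((⅕)*(-4) + (⅖)*(-5)) - 1*(-690) = (-⅘ - 2) + 690 = -14/5 + 690 = 3436/5 ≈ 687.20)
5906/j = 5906/(3436/5) = 5906*(5/3436) = 14765/1718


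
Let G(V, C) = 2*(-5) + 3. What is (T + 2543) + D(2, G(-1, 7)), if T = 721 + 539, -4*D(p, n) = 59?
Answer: 15153/4 ≈ 3788.3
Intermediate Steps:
G(V, C) = -7 (G(V, C) = -10 + 3 = -7)
D(p, n) = -59/4 (D(p, n) = -¼*59 = -59/4)
T = 1260
(T + 2543) + D(2, G(-1, 7)) = (1260 + 2543) - 59/4 = 3803 - 59/4 = 15153/4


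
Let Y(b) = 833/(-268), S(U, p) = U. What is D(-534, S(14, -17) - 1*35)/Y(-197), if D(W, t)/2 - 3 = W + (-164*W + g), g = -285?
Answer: -46503360/833 ≈ -55826.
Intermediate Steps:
Y(b) = -833/268 (Y(b) = 833*(-1/268) = -833/268)
D(W, t) = -564 - 326*W (D(W, t) = 6 + 2*(W + (-164*W - 285)) = 6 + 2*(W + (-285 - 164*W)) = 6 + 2*(-285 - 163*W) = 6 + (-570 - 326*W) = -564 - 326*W)
D(-534, S(14, -17) - 1*35)/Y(-197) = (-564 - 326*(-534))/(-833/268) = (-564 + 174084)*(-268/833) = 173520*(-268/833) = -46503360/833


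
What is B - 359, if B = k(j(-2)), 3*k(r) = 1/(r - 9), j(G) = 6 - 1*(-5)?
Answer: -2153/6 ≈ -358.83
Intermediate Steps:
j(G) = 11 (j(G) = 6 + 5 = 11)
k(r) = 1/(3*(-9 + r)) (k(r) = 1/(3*(r - 9)) = 1/(3*(-9 + r)))
B = ⅙ (B = 1/(3*(-9 + 11)) = (⅓)/2 = (⅓)*(½) = ⅙ ≈ 0.16667)
B - 359 = ⅙ - 359 = -2153/6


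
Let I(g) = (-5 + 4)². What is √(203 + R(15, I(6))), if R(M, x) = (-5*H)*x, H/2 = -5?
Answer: √253 ≈ 15.906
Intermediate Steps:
H = -10 (H = 2*(-5) = -10)
I(g) = 1 (I(g) = (-1)² = 1)
R(M, x) = 50*x (R(M, x) = (-5*(-10))*x = 50*x)
√(203 + R(15, I(6))) = √(203 + 50*1) = √(203 + 50) = √253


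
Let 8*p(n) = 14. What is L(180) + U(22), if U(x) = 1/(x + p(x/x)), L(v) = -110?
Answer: -10446/95 ≈ -109.96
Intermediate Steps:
p(n) = 7/4 (p(n) = (⅛)*14 = 7/4)
U(x) = 1/(7/4 + x) (U(x) = 1/(x + 7/4) = 1/(7/4 + x))
L(180) + U(22) = -110 + 4/(7 + 4*22) = -110 + 4/(7 + 88) = -110 + 4/95 = -10446/95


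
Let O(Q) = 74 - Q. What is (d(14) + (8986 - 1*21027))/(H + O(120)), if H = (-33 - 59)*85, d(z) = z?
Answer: 211/138 ≈ 1.5290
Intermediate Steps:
H = -7820 (H = -92*85 = -7820)
(d(14) + (8986 - 1*21027))/(H + O(120)) = (14 + (8986 - 1*21027))/(-7820 + (74 - 1*120)) = (14 + (8986 - 21027))/(-7820 + (74 - 120)) = (14 - 12041)/(-7820 - 46) = -12027/(-7866) = -12027*(-1/7866) = 211/138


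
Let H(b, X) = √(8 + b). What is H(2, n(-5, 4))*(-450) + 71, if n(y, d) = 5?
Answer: 71 - 450*√10 ≈ -1352.0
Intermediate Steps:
H(2, n(-5, 4))*(-450) + 71 = √(8 + 2)*(-450) + 71 = √10*(-450) + 71 = -450*√10 + 71 = 71 - 450*√10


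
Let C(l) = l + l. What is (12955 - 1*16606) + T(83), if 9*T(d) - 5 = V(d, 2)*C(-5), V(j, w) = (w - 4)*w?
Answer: -3646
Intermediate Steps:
C(l) = 2*l
V(j, w) = w*(-4 + w) (V(j, w) = (-4 + w)*w = w*(-4 + w))
T(d) = 5 (T(d) = 5/9 + ((2*(-4 + 2))*(2*(-5)))/9 = 5/9 + ((2*(-2))*(-10))/9 = 5/9 + (-4*(-10))/9 = 5/9 + (⅑)*40 = 5/9 + 40/9 = 5)
(12955 - 1*16606) + T(83) = (12955 - 1*16606) + 5 = (12955 - 16606) + 5 = -3651 + 5 = -3646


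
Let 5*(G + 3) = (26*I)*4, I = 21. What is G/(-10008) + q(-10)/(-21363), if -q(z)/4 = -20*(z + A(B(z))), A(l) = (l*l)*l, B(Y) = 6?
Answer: -96777283/118778280 ≈ -0.81477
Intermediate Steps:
A(l) = l³ (A(l) = l²*l = l³)
G = 2169/5 (G = -3 + ((26*21)*4)/5 = -3 + (546*4)/5 = -3 + (⅕)*2184 = -3 + 2184/5 = 2169/5 ≈ 433.80)
q(z) = 17280 + 80*z (q(z) = -(-80)*(z + 6³) = -(-80)*(z + 216) = -(-80)*(216 + z) = -4*(-4320 - 20*z) = 17280 + 80*z)
G/(-10008) + q(-10)/(-21363) = (2169/5)/(-10008) + (17280 + 80*(-10))/(-21363) = (2169/5)*(-1/10008) + (17280 - 800)*(-1/21363) = -241/5560 + 16480*(-1/21363) = -241/5560 - 16480/21363 = -96777283/118778280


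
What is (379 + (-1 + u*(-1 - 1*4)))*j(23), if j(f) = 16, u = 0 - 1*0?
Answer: 6048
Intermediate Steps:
u = 0 (u = 0 + 0 = 0)
(379 + (-1 + u*(-1 - 1*4)))*j(23) = (379 + (-1 + 0*(-1 - 1*4)))*16 = (379 + (-1 + 0*(-1 - 4)))*16 = (379 + (-1 + 0*(-5)))*16 = (379 + (-1 + 0))*16 = (379 - 1)*16 = 378*16 = 6048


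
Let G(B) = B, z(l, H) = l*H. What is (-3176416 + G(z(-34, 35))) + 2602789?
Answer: -574817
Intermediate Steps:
z(l, H) = H*l
(-3176416 + G(z(-34, 35))) + 2602789 = (-3176416 + 35*(-34)) + 2602789 = (-3176416 - 1190) + 2602789 = -3177606 + 2602789 = -574817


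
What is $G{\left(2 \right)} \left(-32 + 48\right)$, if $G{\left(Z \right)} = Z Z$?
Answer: $64$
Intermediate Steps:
$G{\left(Z \right)} = Z^{2}$
$G{\left(2 \right)} \left(-32 + 48\right) = 2^{2} \left(-32 + 48\right) = 4 \cdot 16 = 64$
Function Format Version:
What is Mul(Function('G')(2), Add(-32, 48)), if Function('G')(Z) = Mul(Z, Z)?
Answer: 64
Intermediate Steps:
Function('G')(Z) = Pow(Z, 2)
Mul(Function('G')(2), Add(-32, 48)) = Mul(Pow(2, 2), Add(-32, 48)) = Mul(4, 16) = 64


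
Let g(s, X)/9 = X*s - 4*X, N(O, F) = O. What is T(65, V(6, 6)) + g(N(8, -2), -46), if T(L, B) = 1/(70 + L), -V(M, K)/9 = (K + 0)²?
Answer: -223559/135 ≈ -1656.0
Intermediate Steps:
V(M, K) = -9*K² (V(M, K) = -9*(K + 0)² = -9*K²)
g(s, X) = -36*X + 9*X*s (g(s, X) = 9*(X*s - 4*X) = 9*(-4*X + X*s) = -36*X + 9*X*s)
T(65, V(6, 6)) + g(N(8, -2), -46) = 1/(70 + 65) + 9*(-46)*(-4 + 8) = 1/135 + 9*(-46)*4 = 1/135 - 1656 = -223559/135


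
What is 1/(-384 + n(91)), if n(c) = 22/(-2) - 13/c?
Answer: -7/2766 ≈ -0.0025307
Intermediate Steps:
n(c) = -11 - 13/c (n(c) = 22*(-1/2) - 13/c = -11 - 13/c)
1/(-384 + n(91)) = 1/(-384 + (-11 - 13/91)) = 1/(-384 + (-11 - 13*1/91)) = 1/(-384 + (-11 - 1/7)) = 1/(-384 - 78/7) = 1/(-2766/7) = -7/2766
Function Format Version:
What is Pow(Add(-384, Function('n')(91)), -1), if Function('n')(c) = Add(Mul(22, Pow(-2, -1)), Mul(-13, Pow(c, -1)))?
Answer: Rational(-7, 2766) ≈ -0.0025307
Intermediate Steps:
Function('n')(c) = Add(-11, Mul(-13, Pow(c, -1))) (Function('n')(c) = Add(Mul(22, Rational(-1, 2)), Mul(-13, Pow(c, -1))) = Add(-11, Mul(-13, Pow(c, -1))))
Pow(Add(-384, Function('n')(91)), -1) = Pow(Add(-384, Add(-11, Mul(-13, Pow(91, -1)))), -1) = Pow(Add(-384, Add(-11, Mul(-13, Rational(1, 91)))), -1) = Pow(Add(-384, Add(-11, Rational(-1, 7))), -1) = Pow(Add(-384, Rational(-78, 7)), -1) = Pow(Rational(-2766, 7), -1) = Rational(-7, 2766)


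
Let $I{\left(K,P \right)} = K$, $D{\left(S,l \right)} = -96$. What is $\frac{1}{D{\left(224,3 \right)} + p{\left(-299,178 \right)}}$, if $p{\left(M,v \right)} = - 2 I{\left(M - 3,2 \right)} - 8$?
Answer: $\frac{1}{500} \approx 0.002$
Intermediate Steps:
$p{\left(M,v \right)} = -2 - 2 M$ ($p{\left(M,v \right)} = - 2 \left(M - 3\right) - 8 = - 2 \left(-3 + M\right) - 8 = \left(6 - 2 M\right) - 8 = -2 - 2 M$)
$\frac{1}{D{\left(224,3 \right)} + p{\left(-299,178 \right)}} = \frac{1}{-96 - -596} = \frac{1}{-96 + \left(-2 + 598\right)} = \frac{1}{-96 + 596} = \frac{1}{500}$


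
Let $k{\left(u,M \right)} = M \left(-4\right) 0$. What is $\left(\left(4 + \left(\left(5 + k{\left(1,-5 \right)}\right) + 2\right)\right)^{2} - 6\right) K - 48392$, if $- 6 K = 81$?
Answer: $- \frac{99889}{2} \approx -49945.0$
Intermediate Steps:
$K = - \frac{27}{2}$ ($K = \left(- \frac{1}{6}\right) 81 = - \frac{27}{2} \approx -13.5$)
$k{\left(u,M \right)} = 0$ ($k{\left(u,M \right)} = - 4 M 0 = 0$)
$\left(\left(4 + \left(\left(5 + k{\left(1,-5 \right)}\right) + 2\right)\right)^{2} - 6\right) K - 48392 = \left(\left(4 + \left(\left(5 + 0\right) + 2\right)\right)^{2} - 6\right) \left(- \frac{27}{2}\right) - 48392 = \left(\left(4 + \left(5 + 2\right)\right)^{2} - 6\right) \left(- \frac{27}{2}\right) - 48392 = \left(\left(4 + 7\right)^{2} - 6\right) \left(- \frac{27}{2}\right) - 48392 = \left(11^{2} - 6\right) \left(- \frac{27}{2}\right) - 48392 = \left(121 - 6\right) \left(- \frac{27}{2}\right) - 48392 = 115 \left(- \frac{27}{2}\right) - 48392 = - \frac{3105}{2} - 48392 = - \frac{99889}{2}$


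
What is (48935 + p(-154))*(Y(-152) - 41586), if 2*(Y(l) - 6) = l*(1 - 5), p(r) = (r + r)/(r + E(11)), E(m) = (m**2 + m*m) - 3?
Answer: -10098457476/5 ≈ -2.0197e+9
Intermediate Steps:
E(m) = -3 + 2*m**2 (E(m) = (m**2 + m**2) - 3 = 2*m**2 - 3 = -3 + 2*m**2)
p(r) = 2*r/(239 + r) (p(r) = (r + r)/(r + (-3 + 2*11**2)) = (2*r)/(r + (-3 + 2*121)) = (2*r)/(r + (-3 + 242)) = (2*r)/(r + 239) = (2*r)/(239 + r) = 2*r/(239 + r))
Y(l) = 6 - 2*l (Y(l) = 6 + (l*(1 - 5))/2 = 6 + (l*(-4))/2 = 6 + (-4*l)/2 = 6 - 2*l)
(48935 + p(-154))*(Y(-152) - 41586) = (48935 + 2*(-154)/(239 - 154))*((6 - 2*(-152)) - 41586) = (48935 + 2*(-154)/85)*((6 + 304) - 41586) = (48935 + 2*(-154)*(1/85))*(310 - 41586) = (48935 - 308/85)*(-41276) = (4159167/85)*(-41276) = -10098457476/5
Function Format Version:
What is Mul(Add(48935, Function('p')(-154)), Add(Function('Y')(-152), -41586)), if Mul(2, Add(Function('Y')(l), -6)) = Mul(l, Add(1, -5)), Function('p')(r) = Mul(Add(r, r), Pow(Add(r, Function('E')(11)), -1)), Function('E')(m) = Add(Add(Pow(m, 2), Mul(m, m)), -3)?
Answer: Rational(-10098457476, 5) ≈ -2.0197e+9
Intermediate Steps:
Function('E')(m) = Add(-3, Mul(2, Pow(m, 2))) (Function('E')(m) = Add(Add(Pow(m, 2), Pow(m, 2)), -3) = Add(Mul(2, Pow(m, 2)), -3) = Add(-3, Mul(2, Pow(m, 2))))
Function('p')(r) = Mul(2, r, Pow(Add(239, r), -1)) (Function('p')(r) = Mul(Add(r, r), Pow(Add(r, Add(-3, Mul(2, Pow(11, 2)))), -1)) = Mul(Mul(2, r), Pow(Add(r, Add(-3, Mul(2, 121))), -1)) = Mul(Mul(2, r), Pow(Add(r, Add(-3, 242)), -1)) = Mul(Mul(2, r), Pow(Add(r, 239), -1)) = Mul(Mul(2, r), Pow(Add(239, r), -1)) = Mul(2, r, Pow(Add(239, r), -1)))
Function('Y')(l) = Add(6, Mul(-2, l)) (Function('Y')(l) = Add(6, Mul(Rational(1, 2), Mul(l, Add(1, -5)))) = Add(6, Mul(Rational(1, 2), Mul(l, -4))) = Add(6, Mul(Rational(1, 2), Mul(-4, l))) = Add(6, Mul(-2, l)))
Mul(Add(48935, Function('p')(-154)), Add(Function('Y')(-152), -41586)) = Mul(Add(48935, Mul(2, -154, Pow(Add(239, -154), -1))), Add(Add(6, Mul(-2, -152)), -41586)) = Mul(Add(48935, Mul(2, -154, Pow(85, -1))), Add(Add(6, 304), -41586)) = Mul(Add(48935, Mul(2, -154, Rational(1, 85))), Add(310, -41586)) = Mul(Add(48935, Rational(-308, 85)), -41276) = Mul(Rational(4159167, 85), -41276) = Rational(-10098457476, 5)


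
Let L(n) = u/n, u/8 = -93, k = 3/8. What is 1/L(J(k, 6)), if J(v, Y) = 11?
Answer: -11/744 ≈ -0.014785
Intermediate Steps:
k = 3/8 (k = 3*(⅛) = 3/8 ≈ 0.37500)
u = -744 (u = 8*(-93) = -744)
L(n) = -744/n
1/L(J(k, 6)) = 1/(-744/11) = -11/744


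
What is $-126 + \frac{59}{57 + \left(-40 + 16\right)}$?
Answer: $- \frac{4099}{33} \approx -124.21$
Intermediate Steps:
$-126 + \frac{59}{57 + \left(-40 + 16\right)} = -126 + \frac{59}{57 - 24} = -126 + \frac{59}{33} = - \frac{4099}{33}$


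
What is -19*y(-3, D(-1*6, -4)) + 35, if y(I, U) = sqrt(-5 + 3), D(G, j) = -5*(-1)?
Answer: 35 - 19*I*sqrt(2) ≈ 35.0 - 26.87*I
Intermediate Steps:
D(G, j) = 5
y(I, U) = I*sqrt(2) (y(I, U) = sqrt(-2) = I*sqrt(2))
-19*y(-3, D(-1*6, -4)) + 35 = -19*I*sqrt(2) + 35 = 35 - 19*I*sqrt(2)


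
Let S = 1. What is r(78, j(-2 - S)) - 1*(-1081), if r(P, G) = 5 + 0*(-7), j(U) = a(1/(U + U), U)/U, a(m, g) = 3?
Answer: 1086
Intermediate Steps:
j(U) = 3/U
r(P, G) = 5 (r(P, G) = 5 + 0 = 5)
r(78, j(-2 - S)) - 1*(-1081) = 5 - 1*(-1081) = 5 + 1081 = 1086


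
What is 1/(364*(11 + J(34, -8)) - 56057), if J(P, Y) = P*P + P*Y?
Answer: 1/269723 ≈ 3.7075e-6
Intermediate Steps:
J(P, Y) = P² + P*Y
1/(364*(11 + J(34, -8)) - 56057) = 1/(364*(11 + 34*(34 - 8)) - 56057) = 1/(364*(11 + 34*26) - 56057) = 1/(364*(11 + 884) - 56057) = 1/(364*895 - 56057) = 1/(325780 - 56057) = 1/269723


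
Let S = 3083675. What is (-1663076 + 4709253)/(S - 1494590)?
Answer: 3046177/1589085 ≈ 1.9169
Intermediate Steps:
(-1663076 + 4709253)/(S - 1494590) = (-1663076 + 4709253)/(3083675 - 1494590) = 3046177/1589085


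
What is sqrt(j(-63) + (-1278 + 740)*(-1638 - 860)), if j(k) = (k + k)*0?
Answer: 2*sqrt(335981) ≈ 1159.3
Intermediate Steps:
j(k) = 0 (j(k) = (2*k)*0 = 0)
sqrt(j(-63) + (-1278 + 740)*(-1638 - 860)) = sqrt(0 + (-1278 + 740)*(-1638 - 860)) = sqrt(0 - 538*(-2498)) = sqrt(0 + 1343924) = sqrt(1343924) = 2*sqrt(335981)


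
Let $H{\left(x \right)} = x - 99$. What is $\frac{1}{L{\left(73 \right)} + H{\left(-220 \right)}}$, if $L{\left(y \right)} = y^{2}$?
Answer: $\frac{1}{5010} \approx 0.0001996$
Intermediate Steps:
$H{\left(x \right)} = -99 + x$ ($H{\left(x \right)} = x - 99 = -99 + x$)
$\frac{1}{L{\left(73 \right)} + H{\left(-220 \right)}} = \frac{1}{73^{2} - 319} = \frac{1}{5329 - 319} = \frac{1}{5010}$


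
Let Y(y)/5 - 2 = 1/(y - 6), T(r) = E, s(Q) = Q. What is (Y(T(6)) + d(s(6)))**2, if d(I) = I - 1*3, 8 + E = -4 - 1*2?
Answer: 2601/16 ≈ 162.56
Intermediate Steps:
E = -14 (E = -8 + (-4 - 1*2) = -8 + (-4 - 2) = -8 - 6 = -14)
T(r) = -14
d(I) = -3 + I (d(I) = I - 3 = -3 + I)
Y(y) = 10 + 5/(-6 + y) (Y(y) = 10 + 5/(y - 6) = 10 + 5/(-6 + y))
(Y(T(6)) + d(s(6)))**2 = (5*(-11 + 2*(-14))/(-6 - 14) + (-3 + 6))**2 = (5*(-11 - 28)/(-20) + 3)**2 = (5*(-1/20)*(-39) + 3)**2 = (39/4 + 3)**2 = (51/4)**2 = 2601/16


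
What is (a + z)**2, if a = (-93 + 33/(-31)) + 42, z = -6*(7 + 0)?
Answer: 8503056/961 ≈ 8848.1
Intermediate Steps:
z = -42 (z = -6*7 = -42)
a = -1614/31 (a = (-93 + 33*(-1/31)) + 42 = (-93 - 33/31) + 42 = -2916/31 + 42 = -1614/31 ≈ -52.065)
(a + z)**2 = (-1614/31 - 42)**2 = (-2916/31)**2 = 8503056/961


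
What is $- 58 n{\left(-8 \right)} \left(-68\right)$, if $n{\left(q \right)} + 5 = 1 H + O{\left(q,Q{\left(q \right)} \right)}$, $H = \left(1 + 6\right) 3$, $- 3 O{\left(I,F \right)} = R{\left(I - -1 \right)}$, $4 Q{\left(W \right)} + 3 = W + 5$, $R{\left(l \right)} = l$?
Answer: $\frac{216920}{3} \approx 72307.0$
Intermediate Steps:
$Q{\left(W \right)} = \frac{1}{2} + \frac{W}{4}$ ($Q{\left(W \right)} = - \frac{3}{4} + \frac{W + 5}{4} = - \frac{3}{4} + \frac{5 + W}{4} = - \frac{3}{4} + \left(\frac{5}{4} + \frac{W}{4}\right) = \frac{1}{2} + \frac{W}{4}$)
$O{\left(I,F \right)} = - \frac{1}{3} - \frac{I}{3}$ ($O{\left(I,F \right)} = - \frac{I - -1}{3} = - \frac{I + 1}{3} = - \frac{1 + I}{3} = - \frac{1}{3} - \frac{I}{3}$)
$H = 21$ ($H = 7 \cdot 3 = 21$)
$n{\left(q \right)} = \frac{47}{3} - \frac{q}{3}$ ($n{\left(q \right)} = -5 + \left(1 \cdot 21 - \left(\frac{1}{3} + \frac{q}{3}\right)\right) = -5 + \left(21 - \left(\frac{1}{3} + \frac{q}{3}\right)\right) = -5 - \left(- \frac{62}{3} + \frac{q}{3}\right) = \frac{47}{3} - \frac{q}{3}$)
$- 58 n{\left(-8 \right)} \left(-68\right) = - 58 \left(\frac{47}{3} - - \frac{8}{3}\right) \left(-68\right) = - 58 \left(\frac{47}{3} + \frac{8}{3}\right) \left(-68\right) = \left(-58\right) \frac{55}{3} \left(-68\right) = \left(- \frac{3190}{3}\right) \left(-68\right) = \frac{216920}{3}$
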